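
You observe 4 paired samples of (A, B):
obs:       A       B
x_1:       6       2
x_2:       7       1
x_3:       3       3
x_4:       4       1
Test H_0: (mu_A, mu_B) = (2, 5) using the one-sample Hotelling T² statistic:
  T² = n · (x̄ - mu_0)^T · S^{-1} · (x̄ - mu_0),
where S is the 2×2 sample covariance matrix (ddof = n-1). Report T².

Step 1 — sample mean vector:
  mean(A) = (6 + 7 + 3 + 4) / 4 = 20/4 = 5
  mean(B) = (2 + 1 + 3 + 1) / 4 = 7/4 = 1.75
  x̄ = (5, 1.75),  deviation x̄ - mu_0 = (5, 1.75) - (2, 5) = (3, -3.25).

Step 2 — sample covariance matrix, S[i,j] = (1/(n-1)) · Σ_k (x_{k,i} - mean_i) · (x_{k,j} - mean_j), divisor n-1 = 3:
  S[A,A] = ((1)·(1) + (2)·(2) + (-2)·(-2) + (-1)·(-1)) / 3 = 10/3 = 3.3333
  S[A,B] = ((1)·(0.25) + (2)·(-0.75) + (-2)·(1.25) + (-1)·(-0.75)) / 3 = -3/3 = -1
  S[B,B] = ((0.25)·(0.25) + (-0.75)·(-0.75) + (1.25)·(1.25) + (-0.75)·(-0.75)) / 3 = 2.75/3 = 0.9167
  S = [[3.3333, -1],
 [-1, 0.9167]].

Step 3 — invert S. det(S) = 3.3333·0.9167 - (-1)² = 2.0556.
  S^{-1} = (1/det) · [[d, -b], [-b, a]] = [[0.4459, 0.4865],
 [0.4865, 1.6216]].

Step 4 — quadratic form (x̄ - mu_0)^T · S^{-1} · (x̄ - mu_0):
  S^{-1} · (x̄ - mu_0) = (-0.2432, -3.8108),
  (x̄ - mu_0)^T · [...] = (3)·(-0.2432) + (-3.25)·(-3.8108) = 11.6554.

Step 5 — scale by n: T² = 4 · 11.6554 = 46.6216.

T² ≈ 46.6216


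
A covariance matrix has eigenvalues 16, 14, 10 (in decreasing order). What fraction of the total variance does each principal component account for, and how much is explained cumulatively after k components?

Step 1 — total variance = trace(Sigma) = Σ λ_i = 16 + 14 + 10 = 40.

Step 2 — fraction explained by component i = λ_i / Σ λ:
  PC1: 16/40 = 0.4
  PC2: 14/40 = 0.35
  PC3: 10/40 = 0.25

Step 3 — cumulative fraction after k components = (λ_1 + ... + λ_k) / Σ λ:
  k = 1: 16/40 = 0.4
  k = 2: (16 + 14)/40 = 30/40 = 0.75
  k = 3: (16 + 14 + 10)/40 = 40/40 = 1

Summary (fraction, with percent):

explained: PC1 0.4 (40%), PC2 0.35 (35%), PC3 0.25 (25%);  cumulative: 0.4, 0.75, 1


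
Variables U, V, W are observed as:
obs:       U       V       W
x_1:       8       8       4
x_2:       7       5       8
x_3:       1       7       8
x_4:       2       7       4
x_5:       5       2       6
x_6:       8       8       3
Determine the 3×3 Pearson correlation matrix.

Step 1 — column means:
  mean(U) = (8 + 7 + 1 + 2 + 5 + 8) / 6 = 31/6 = 5.1667
  mean(V) = (8 + 5 + 7 + 7 + 2 + 8) / 6 = 37/6 = 6.1667
  mean(W) = (4 + 8 + 8 + 4 + 6 + 3) / 6 = 33/6 = 5.5

Step 2 — sample variances and covariances s[i,j] = (1/(n-1)) · Σ_k (x_{k,i} - mean_i) · (x_{k,j} - mean_j), with n-1 = 5:
  s[U,U] = ((2.8333)·(2.8333) + (1.8333)·(1.8333) + (-4.1667)·(-4.1667) + (-3.1667)·(-3.1667) + (-0.1667)·(-0.1667) + (2.8333)·(2.8333)) / 5 = 46.8333/5 = 9.3667
  s[U,V] = ((2.8333)·(1.8333) + (1.8333)·(-1.1667) + (-4.1667)·(0.8333) + (-3.1667)·(0.8333) + (-0.1667)·(-4.1667) + (2.8333)·(1.8333)) / 5 = 2.8333/5 = 0.5667
  s[U,W] = ((2.8333)·(-1.5) + (1.8333)·(2.5) + (-4.1667)·(2.5) + (-3.1667)·(-1.5) + (-0.1667)·(0.5) + (2.8333)·(-2.5)) / 5 = -12.5/5 = -2.5
  s[V,V] = ((1.8333)·(1.8333) + (-1.1667)·(-1.1667) + (0.8333)·(0.8333) + (0.8333)·(0.8333) + (-4.1667)·(-4.1667) + (1.8333)·(1.8333)) / 5 = 26.8333/5 = 5.3667
  s[V,W] = ((1.8333)·(-1.5) + (-1.1667)·(2.5) + (0.8333)·(2.5) + (0.8333)·(-1.5) + (-4.1667)·(0.5) + (1.8333)·(-2.5)) / 5 = -11.5/5 = -2.3
  s[W,W] = ((-1.5)·(-1.5) + (2.5)·(2.5) + (2.5)·(2.5) + (-1.5)·(-1.5) + (0.5)·(0.5) + (-2.5)·(-2.5)) / 5 = 23.5/5 = 4.7
  Sample standard deviations s_i = √(s[i,i]):
  s(U) = √(9.3667) = 3.0605
  s(V) = √(5.3667) = 2.3166
  s(W) = √(4.7) = 2.1679

Step 3 — r_{ij} = s_{ij} / (s_i · s_j):
  r[U,U] = 1 (diagonal).
  r[U,V] = 0.5667 / (3.0605 · 2.3166) = 0.5667 / 7.09 = 0.0799
  r[U,W] = -2.5 / (3.0605 · 2.1679) = -2.5 / 6.635 = -0.3768
  r[V,V] = 1 (diagonal).
  r[V,W] = -2.3 / (2.3166 · 2.1679) = -2.3 / 5.0223 = -0.458
  r[W,W] = 1 (diagonal).

R is symmetric with unit diagonal. Assembling:

R = [[1, 0.0799, -0.3768],
 [0.0799, 1, -0.458],
 [-0.3768, -0.458, 1]]


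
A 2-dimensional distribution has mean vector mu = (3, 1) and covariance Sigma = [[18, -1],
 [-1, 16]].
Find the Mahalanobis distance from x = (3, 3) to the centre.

Step 1 — centre the observation: (x - mu) = (0, 2).

Step 2 — invert Sigma. det(Sigma) = 18·16 - (-1)² = 287.
  Sigma^{-1} = (1/det) · [[d, -b], [-b, a]] = [[0.0557, 0.0035],
 [0.0035, 0.0627]].

Step 3 — form the quadratic (x - mu)^T · Sigma^{-1} · (x - mu):
  Sigma^{-1} · (x - mu) = (0.007, 0.1254).
  (x - mu)^T · [Sigma^{-1} · (x - mu)] = (0)·(0.007) + (2)·(0.1254) = 0.2509.

Step 4 — take square root: d = √(0.2509) ≈ 0.5009.

d(x, mu) = √(0.2509) ≈ 0.5009


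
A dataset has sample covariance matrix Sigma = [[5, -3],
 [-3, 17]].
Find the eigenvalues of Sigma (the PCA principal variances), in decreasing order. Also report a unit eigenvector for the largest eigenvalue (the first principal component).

Step 1 — characteristic polynomial of 2×2 Sigma:
  det(Sigma - λI) = λ² - trace · λ + det = 0.
  trace = 5 + 17 = 22, det = 5·17 - (-3)² = 76.
Step 2 — discriminant:
  Δ = trace² - 4·det = 484 - 304 = 180.
Step 3 — eigenvalues:
  λ = (trace ± √Δ)/2 = (22 ± 13.4164)/2,
  λ_1 = 17.7082,  λ_2 = 4.2918.

Step 4 — unit eigenvector for λ_1: solve (Sigma - λ_1 I)v = 0. First row:
  (5 - 17.7082)·v_x + (-3)·v_y = 0, i.e. (-12.7082)·v_x + (-3)·v_y = 0,
  so v ∝ (b, λ_1 - a) = (-3, 12.7082); multiply by -1 so the first entry is positive: u = (3, -12.7082).
  ||u|| = √((3)² + (-12.7082)²) = √(170.4984) ≈ 13.0575,
  v_1 = u/||u|| ≈ (0.2298, -0.9732) (||v_1|| = 1).

λ_1 = 17.7082,  λ_2 = 4.2918;  v_1 ≈ (0.2298, -0.9732)


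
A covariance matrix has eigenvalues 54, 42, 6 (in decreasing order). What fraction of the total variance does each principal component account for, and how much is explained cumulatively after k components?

Step 1 — total variance = trace(Sigma) = Σ λ_i = 54 + 42 + 6 = 102.

Step 2 — fraction explained by component i = λ_i / Σ λ:
  PC1: 54/102 = 0.5294
  PC2: 42/102 = 0.4118
  PC3: 6/102 = 0.0588

Step 3 — cumulative fraction after k components = (λ_1 + ... + λ_k) / Σ λ:
  k = 1: 54/102 = 0.5294
  k = 2: (54 + 42)/102 = 96/102 = 0.9412
  k = 3: (54 + 42 + 6)/102 = 102/102 = 1

Summary (fraction, with percent):

explained: PC1 0.5294 (52.94%), PC2 0.4118 (41.18%), PC3 0.0588 (5.88%);  cumulative: 0.5294, 0.9412, 1


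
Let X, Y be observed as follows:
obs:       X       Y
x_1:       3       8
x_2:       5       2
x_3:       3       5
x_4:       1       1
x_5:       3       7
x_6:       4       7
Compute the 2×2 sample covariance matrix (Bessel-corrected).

Step 1 — column means:
  mean(X) = (3 + 5 + 3 + 1 + 3 + 4) / 6 = 19/6 = 3.1667
  mean(Y) = (8 + 2 + 5 + 1 + 7 + 7) / 6 = 30/6 = 5

Step 2 — sample covariance S[i,j] = (1/(n-1)) · Σ_k (x_{k,i} - mean_i) · (x_{k,j} - mean_j), with n-1 = 5.
  S[X,X] = ((-0.1667)·(-0.1667) + (1.8333)·(1.8333) + (-0.1667)·(-0.1667) + (-2.1667)·(-2.1667) + (-0.1667)·(-0.1667) + (0.8333)·(0.8333)) / 5 = 8.8333/5 = 1.7667
  S[X,Y] = ((-0.1667)·(3) + (1.8333)·(-3) + (-0.1667)·(0) + (-2.1667)·(-4) + (-0.1667)·(2) + (0.8333)·(2)) / 5 = 4/5 = 0.8
  S[Y,Y] = ((3)·(3) + (-3)·(-3) + (0)·(0) + (-4)·(-4) + (2)·(2) + (2)·(2)) / 5 = 42/5 = 8.4

S is symmetric (S[j,i] = S[i,j]). Assembling:

S = [[1.7667, 0.8],
 [0.8, 8.4]]


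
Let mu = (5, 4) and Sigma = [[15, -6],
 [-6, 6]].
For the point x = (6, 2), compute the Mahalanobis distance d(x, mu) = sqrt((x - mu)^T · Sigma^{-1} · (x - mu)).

Step 1 — centre the observation: (x - mu) = (1, -2).

Step 2 — invert Sigma. det(Sigma) = 15·6 - (-6)² = 54.
  Sigma^{-1} = (1/det) · [[d, -b], [-b, a]] = [[0.1111, 0.1111],
 [0.1111, 0.2778]].

Step 3 — form the quadratic (x - mu)^T · Sigma^{-1} · (x - mu):
  Sigma^{-1} · (x - mu) = (-0.1111, -0.4444).
  (x - mu)^T · [Sigma^{-1} · (x - mu)] = (1)·(-0.1111) + (-2)·(-0.4444) = 0.7778.

Step 4 — take square root: d = √(0.7778) ≈ 0.8819.

d(x, mu) = √(0.7778) ≈ 0.8819


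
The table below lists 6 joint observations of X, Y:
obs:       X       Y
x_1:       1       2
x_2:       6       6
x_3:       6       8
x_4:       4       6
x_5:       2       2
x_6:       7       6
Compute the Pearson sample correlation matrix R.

Step 1 — column means:
  mean(X) = (1 + 6 + 6 + 4 + 2 + 7) / 6 = 26/6 = 4.3333
  mean(Y) = (2 + 6 + 8 + 6 + 2 + 6) / 6 = 30/6 = 5

Step 2 — sample variances and covariances s[i,j] = (1/(n-1)) · Σ_k (x_{k,i} - mean_i) · (x_{k,j} - mean_j), with n-1 = 5:
  s[X,X] = ((-3.3333)·(-3.3333) + (1.6667)·(1.6667) + (1.6667)·(1.6667) + (-0.3333)·(-0.3333) + (-2.3333)·(-2.3333) + (2.6667)·(2.6667)) / 5 = 29.3333/5 = 5.8667
  s[X,Y] = ((-3.3333)·(-3) + (1.6667)·(1) + (1.6667)·(3) + (-0.3333)·(1) + (-2.3333)·(-3) + (2.6667)·(1)) / 5 = 26/5 = 5.2
  s[Y,Y] = ((-3)·(-3) + (1)·(1) + (3)·(3) + (1)·(1) + (-3)·(-3) + (1)·(1)) / 5 = 30/5 = 6
  Sample standard deviations s_i = √(s[i,i]):
  s(X) = √(5.8667) = 2.4221
  s(Y) = √(6) = 2.4495

Step 3 — r_{ij} = s_{ij} / (s_i · s_j):
  r[X,X] = 1 (diagonal).
  r[X,Y] = 5.2 / (2.4221 · 2.4495) = 5.2 / 5.933 = 0.8765
  r[Y,Y] = 1 (diagonal).

R is symmetric with unit diagonal. Assembling:

R = [[1, 0.8765],
 [0.8765, 1]]


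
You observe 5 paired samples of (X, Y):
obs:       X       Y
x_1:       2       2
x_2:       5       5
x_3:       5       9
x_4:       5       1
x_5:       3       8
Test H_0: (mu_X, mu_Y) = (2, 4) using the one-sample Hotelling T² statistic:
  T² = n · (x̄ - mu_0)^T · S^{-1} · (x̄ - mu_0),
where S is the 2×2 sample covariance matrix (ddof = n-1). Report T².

Step 1 — sample mean vector:
  mean(X) = (2 + 5 + 5 + 5 + 3) / 5 = 20/5 = 4
  mean(Y) = (2 + 5 + 9 + 1 + 8) / 5 = 25/5 = 5
  x̄ = (4, 5),  deviation x̄ - mu_0 = (4, 5) - (2, 4) = (2, 1).

Step 2 — sample covariance matrix, S[i,j] = (1/(n-1)) · Σ_k (x_{k,i} - mean_i) · (x_{k,j} - mean_j), divisor n-1 = 4:
  S[X,X] = ((-2)·(-2) + (1)·(1) + (1)·(1) + (1)·(1) + (-1)·(-1)) / 4 = 8/4 = 2
  S[X,Y] = ((-2)·(-3) + (1)·(0) + (1)·(4) + (1)·(-4) + (-1)·(3)) / 4 = 3/4 = 0.75
  S[Y,Y] = ((-3)·(-3) + (0)·(0) + (4)·(4) + (-4)·(-4) + (3)·(3)) / 4 = 50/4 = 12.5
  S = [[2, 0.75],
 [0.75, 12.5]].

Step 3 — invert S. det(S) = 2·12.5 - (0.75)² = 24.4375.
  S^{-1} = (1/det) · [[d, -b], [-b, a]] = [[0.5115, -0.0307],
 [-0.0307, 0.0818]].

Step 4 — quadratic form (x̄ - mu_0)^T · S^{-1} · (x̄ - mu_0):
  S^{-1} · (x̄ - mu_0) = (0.9923, 0.0205),
  (x̄ - mu_0)^T · [...] = (2)·(0.9923) + (1)·(0.0205) = 2.0051.

Step 5 — scale by n: T² = 5 · 2.0051 = 10.0256.

T² ≈ 10.0256


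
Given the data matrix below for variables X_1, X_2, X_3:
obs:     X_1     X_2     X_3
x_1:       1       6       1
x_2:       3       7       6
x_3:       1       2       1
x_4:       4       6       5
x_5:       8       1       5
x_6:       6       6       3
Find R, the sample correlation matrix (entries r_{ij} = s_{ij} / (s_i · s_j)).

Step 1 — column means:
  mean(X_1) = (1 + 3 + 1 + 4 + 8 + 6) / 6 = 23/6 = 3.8333
  mean(X_2) = (6 + 7 + 2 + 6 + 1 + 6) / 6 = 28/6 = 4.6667
  mean(X_3) = (1 + 6 + 1 + 5 + 5 + 3) / 6 = 21/6 = 3.5

Step 2 — sample variances and covariances s[i,j] = (1/(n-1)) · Σ_k (x_{k,i} - mean_i) · (x_{k,j} - mean_j), with n-1 = 5:
  s[X_1,X_1] = ((-2.8333)·(-2.8333) + (-0.8333)·(-0.8333) + (-2.8333)·(-2.8333) + (0.1667)·(0.1667) + (4.1667)·(4.1667) + (2.1667)·(2.1667)) / 5 = 38.8333/5 = 7.7667
  s[X_1,X_2] = ((-2.8333)·(1.3333) + (-0.8333)·(2.3333) + (-2.8333)·(-2.6667) + (0.1667)·(1.3333) + (4.1667)·(-3.6667) + (2.1667)·(1.3333)) / 5 = -10.3333/5 = -2.0667
  s[X_1,X_3] = ((-2.8333)·(-2.5) + (-0.8333)·(2.5) + (-2.8333)·(-2.5) + (0.1667)·(1.5) + (4.1667)·(1.5) + (2.1667)·(-0.5)) / 5 = 17.5/5 = 3.5
  s[X_2,X_2] = ((1.3333)·(1.3333) + (2.3333)·(2.3333) + (-2.6667)·(-2.6667) + (1.3333)·(1.3333) + (-3.6667)·(-3.6667) + (1.3333)·(1.3333)) / 5 = 31.3333/5 = 6.2667
  s[X_2,X_3] = ((1.3333)·(-2.5) + (2.3333)·(2.5) + (-2.6667)·(-2.5) + (1.3333)·(1.5) + (-3.6667)·(1.5) + (1.3333)·(-0.5)) / 5 = 5/5 = 1
  s[X_3,X_3] = ((-2.5)·(-2.5) + (2.5)·(2.5) + (-2.5)·(-2.5) + (1.5)·(1.5) + (1.5)·(1.5) + (-0.5)·(-0.5)) / 5 = 23.5/5 = 4.7
  Sample standard deviations s_i = √(s[i,i]):
  s(X_1) = √(7.7667) = 2.7869
  s(X_2) = √(6.2667) = 2.5033
  s(X_3) = √(4.7) = 2.1679

Step 3 — r_{ij} = s_{ij} / (s_i · s_j):
  r[X_1,X_1] = 1 (diagonal).
  r[X_1,X_2] = -2.0667 / (2.7869 · 2.5033) = -2.0667 / 6.9765 = -0.2962
  r[X_1,X_3] = 3.5 / (2.7869 · 2.1679) = 3.5 / 6.0418 = 0.5793
  r[X_2,X_2] = 1 (diagonal).
  r[X_2,X_3] = 1 / (2.5033 · 2.1679) = 1 / 5.4271 = 0.1843
  r[X_3,X_3] = 1 (diagonal).

R is symmetric with unit diagonal. Assembling:

R = [[1, -0.2962, 0.5793],
 [-0.2962, 1, 0.1843],
 [0.5793, 0.1843, 1]]


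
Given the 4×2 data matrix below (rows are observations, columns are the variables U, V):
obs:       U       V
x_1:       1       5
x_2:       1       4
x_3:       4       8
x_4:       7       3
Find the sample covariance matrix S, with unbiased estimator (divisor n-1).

Step 1 — column means:
  mean(U) = (1 + 1 + 4 + 7) / 4 = 13/4 = 3.25
  mean(V) = (5 + 4 + 8 + 3) / 4 = 20/4 = 5

Step 2 — sample covariance S[i,j] = (1/(n-1)) · Σ_k (x_{k,i} - mean_i) · (x_{k,j} - mean_j), with n-1 = 3.
  S[U,U] = ((-2.25)·(-2.25) + (-2.25)·(-2.25) + (0.75)·(0.75) + (3.75)·(3.75)) / 3 = 24.75/3 = 8.25
  S[U,V] = ((-2.25)·(0) + (-2.25)·(-1) + (0.75)·(3) + (3.75)·(-2)) / 3 = -3/3 = -1
  S[V,V] = ((0)·(0) + (-1)·(-1) + (3)·(3) + (-2)·(-2)) / 3 = 14/3 = 4.6667

S is symmetric (S[j,i] = S[i,j]). Assembling:

S = [[8.25, -1],
 [-1, 4.6667]]


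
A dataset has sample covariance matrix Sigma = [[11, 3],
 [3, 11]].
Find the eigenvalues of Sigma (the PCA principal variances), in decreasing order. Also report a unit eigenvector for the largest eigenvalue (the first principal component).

Step 1 — characteristic polynomial of 2×2 Sigma:
  det(Sigma - λI) = λ² - trace · λ + det = 0.
  trace = 11 + 11 = 22, det = 11·11 - (3)² = 112.
Step 2 — discriminant:
  Δ = trace² - 4·det = 484 - 448 = 36.
Step 3 — eigenvalues:
  λ = (trace ± √Δ)/2 = (22 ± 6)/2,
  λ_1 = 14,  λ_2 = 8.

Step 4 — unit eigenvector for λ_1: solve (Sigma - λ_1 I)v = 0. First row:
  (11 - 14)·v_x + (3)·v_y = 0, i.e. (-3)·v_x + (3)·v_y = 0,
  so v ∝ (b, λ_1 - a) = (3, 3) = u.
  ||u|| = √((3)² + (3)²) = √(18) ≈ 4.2426,
  v_1 = u/||u|| ≈ (0.7071, 0.7071) (||v_1|| = 1).

λ_1 = 14,  λ_2 = 8;  v_1 ≈ (0.7071, 0.7071)


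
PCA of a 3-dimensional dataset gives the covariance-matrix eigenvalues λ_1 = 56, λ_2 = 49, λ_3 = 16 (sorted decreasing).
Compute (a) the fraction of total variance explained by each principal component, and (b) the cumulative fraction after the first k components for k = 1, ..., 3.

Step 1 — total variance = trace(Sigma) = Σ λ_i = 56 + 49 + 16 = 121.

Step 2 — fraction explained by component i = λ_i / Σ λ:
  PC1: 56/121 = 0.4628
  PC2: 49/121 = 0.405
  PC3: 16/121 = 0.1322

Step 3 — cumulative fraction after k components = (λ_1 + ... + λ_k) / Σ λ:
  k = 1: 56/121 = 0.4628
  k = 2: (56 + 49)/121 = 105/121 = 0.8678
  k = 3: (56 + 49 + 16)/121 = 121/121 = 1

Summary (fraction, with percent):

explained: PC1 0.4628 (46.28%), PC2 0.405 (40.5%), PC3 0.1322 (13.22%);  cumulative: 0.4628, 0.8678, 1


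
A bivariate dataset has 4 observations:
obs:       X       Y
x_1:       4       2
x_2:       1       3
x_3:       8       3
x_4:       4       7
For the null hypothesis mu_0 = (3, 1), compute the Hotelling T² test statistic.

Step 1 — sample mean vector:
  mean(X) = (4 + 1 + 8 + 4) / 4 = 17/4 = 4.25
  mean(Y) = (2 + 3 + 3 + 7) / 4 = 15/4 = 3.75
  x̄ = (4.25, 3.75),  deviation x̄ - mu_0 = (4.25, 3.75) - (3, 1) = (1.25, 2.75).

Step 2 — sample covariance matrix, S[i,j] = (1/(n-1)) · Σ_k (x_{k,i} - mean_i) · (x_{k,j} - mean_j), divisor n-1 = 3:
  S[X,X] = ((-0.25)·(-0.25) + (-3.25)·(-3.25) + (3.75)·(3.75) + (-0.25)·(-0.25)) / 3 = 24.75/3 = 8.25
  S[X,Y] = ((-0.25)·(-1.75) + (-3.25)·(-0.75) + (3.75)·(-0.75) + (-0.25)·(3.25)) / 3 = -0.75/3 = -0.25
  S[Y,Y] = ((-1.75)·(-1.75) + (-0.75)·(-0.75) + (-0.75)·(-0.75) + (3.25)·(3.25)) / 3 = 14.75/3 = 4.9167
  S = [[8.25, -0.25],
 [-0.25, 4.9167]].

Step 3 — invert S. det(S) = 8.25·4.9167 - (-0.25)² = 40.5.
  S^{-1} = (1/det) · [[d, -b], [-b, a]] = [[0.1214, 0.0062],
 [0.0062, 0.2037]].

Step 4 — quadratic form (x̄ - mu_0)^T · S^{-1} · (x̄ - mu_0):
  S^{-1} · (x̄ - mu_0) = (0.1687, 0.5679),
  (x̄ - mu_0)^T · [...] = (1.25)·(0.1687) + (2.75)·(0.5679) = 1.7726.

Step 5 — scale by n: T² = 4 · 1.7726 = 7.0905.

T² ≈ 7.0905


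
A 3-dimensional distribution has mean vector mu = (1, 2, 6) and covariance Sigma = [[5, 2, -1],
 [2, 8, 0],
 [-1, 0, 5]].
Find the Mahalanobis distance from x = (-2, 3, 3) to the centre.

Step 1 — centre the observation: (x - mu) = (-3, 1, -3).

Step 2 — invert Sigma (cofactor / det for 3×3, or solve directly):
  Sigma^{-1} = [[0.2326, -0.0581, 0.0465],
 [-0.0581, 0.1395, -0.0116],
 [0.0465, -0.0116, 0.2093]].

Step 3 — form the quadratic (x - mu)^T · Sigma^{-1} · (x - mu):
  Sigma^{-1} · (x - mu) = (-0.8953, 0.3488, -0.7791).
  (x - mu)^T · [Sigma^{-1} · (x - mu)] = (-3)·(-0.8953) + (1)·(0.3488) + (-3)·(-0.7791) = 5.3721.

Step 4 — take square root: d = √(5.3721) ≈ 2.3178.

d(x, mu) = √(5.3721) ≈ 2.3178


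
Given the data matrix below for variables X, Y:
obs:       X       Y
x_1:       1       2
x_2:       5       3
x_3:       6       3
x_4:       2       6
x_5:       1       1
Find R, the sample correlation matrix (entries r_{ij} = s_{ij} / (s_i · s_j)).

Step 1 — column means:
  mean(X) = (1 + 5 + 6 + 2 + 1) / 5 = 15/5 = 3
  mean(Y) = (2 + 3 + 3 + 6 + 1) / 5 = 15/5 = 3

Step 2 — sample variances and covariances s[i,j] = (1/(n-1)) · Σ_k (x_{k,i} - mean_i) · (x_{k,j} - mean_j), with n-1 = 4:
  s[X,X] = ((-2)·(-2) + (2)·(2) + (3)·(3) + (-1)·(-1) + (-2)·(-2)) / 4 = 22/4 = 5.5
  s[X,Y] = ((-2)·(-1) + (2)·(0) + (3)·(0) + (-1)·(3) + (-2)·(-2)) / 4 = 3/4 = 0.75
  s[Y,Y] = ((-1)·(-1) + (0)·(0) + (0)·(0) + (3)·(3) + (-2)·(-2)) / 4 = 14/4 = 3.5
  Sample standard deviations s_i = √(s[i,i]):
  s(X) = √(5.5) = 2.3452
  s(Y) = √(3.5) = 1.8708

Step 3 — r_{ij} = s_{ij} / (s_i · s_j):
  r[X,X] = 1 (diagonal).
  r[X,Y] = 0.75 / (2.3452 · 1.8708) = 0.75 / 4.3875 = 0.1709
  r[Y,Y] = 1 (diagonal).

R is symmetric with unit diagonal. Assembling:

R = [[1, 0.1709],
 [0.1709, 1]]


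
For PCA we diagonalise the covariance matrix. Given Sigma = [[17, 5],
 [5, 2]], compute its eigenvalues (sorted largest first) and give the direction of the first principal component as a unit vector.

Step 1 — characteristic polynomial of 2×2 Sigma:
  det(Sigma - λI) = λ² - trace · λ + det = 0.
  trace = 17 + 2 = 19, det = 17·2 - (5)² = 9.
Step 2 — discriminant:
  Δ = trace² - 4·det = 361 - 36 = 325.
Step 3 — eigenvalues:
  λ = (trace ± √Δ)/2 = (19 ± 18.0278)/2,
  λ_1 = 18.5139,  λ_2 = 0.4861.

Step 4 — unit eigenvector for λ_1: solve (Sigma - λ_1 I)v = 0. First row:
  (17 - 18.5139)·v_x + (5)·v_y = 0, i.e. (-1.5139)·v_x + (5)·v_y = 0,
  so v ∝ (b, λ_1 - a) = (5, 1.5139) = u.
  ||u|| = √((5)² + (1.5139)²) = √(27.2918) ≈ 5.2242,
  v_1 = u/||u|| ≈ (0.9571, 0.2898) (||v_1|| = 1).

λ_1 = 18.5139,  λ_2 = 0.4861;  v_1 ≈ (0.9571, 0.2898)


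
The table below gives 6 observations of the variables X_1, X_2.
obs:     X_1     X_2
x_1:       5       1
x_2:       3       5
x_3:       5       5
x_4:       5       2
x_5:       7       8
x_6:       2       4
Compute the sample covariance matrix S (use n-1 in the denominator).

Step 1 — column means:
  mean(X_1) = (5 + 3 + 5 + 5 + 7 + 2) / 6 = 27/6 = 4.5
  mean(X_2) = (1 + 5 + 5 + 2 + 8 + 4) / 6 = 25/6 = 4.1667

Step 2 — sample covariance S[i,j] = (1/(n-1)) · Σ_k (x_{k,i} - mean_i) · (x_{k,j} - mean_j), with n-1 = 5.
  S[X_1,X_1] = ((0.5)·(0.5) + (-1.5)·(-1.5) + (0.5)·(0.5) + (0.5)·(0.5) + (2.5)·(2.5) + (-2.5)·(-2.5)) / 5 = 15.5/5 = 3.1
  S[X_1,X_2] = ((0.5)·(-3.1667) + (-1.5)·(0.8333) + (0.5)·(0.8333) + (0.5)·(-2.1667) + (2.5)·(3.8333) + (-2.5)·(-0.1667)) / 5 = 6.5/5 = 1.3
  S[X_2,X_2] = ((-3.1667)·(-3.1667) + (0.8333)·(0.8333) + (0.8333)·(0.8333) + (-2.1667)·(-2.1667) + (3.8333)·(3.8333) + (-0.1667)·(-0.1667)) / 5 = 30.8333/5 = 6.1667

S is symmetric (S[j,i] = S[i,j]). Assembling:

S = [[3.1, 1.3],
 [1.3, 6.1667]]


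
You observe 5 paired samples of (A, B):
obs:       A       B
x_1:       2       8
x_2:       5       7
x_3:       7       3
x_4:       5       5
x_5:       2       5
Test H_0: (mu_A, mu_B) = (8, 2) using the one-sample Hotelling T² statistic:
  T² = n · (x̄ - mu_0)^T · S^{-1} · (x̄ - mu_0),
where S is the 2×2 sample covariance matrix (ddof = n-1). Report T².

Step 1 — sample mean vector:
  mean(A) = (2 + 5 + 7 + 5 + 2) / 5 = 21/5 = 4.2
  mean(B) = (8 + 7 + 3 + 5 + 5) / 5 = 28/5 = 5.6
  x̄ = (4.2, 5.6),  deviation x̄ - mu_0 = (4.2, 5.6) - (8, 2) = (-3.8, 3.6).

Step 2 — sample covariance matrix, S[i,j] = (1/(n-1)) · Σ_k (x_{k,i} - mean_i) · (x_{k,j} - mean_j), divisor n-1 = 4:
  S[A,A] = ((-2.2)·(-2.2) + (0.8)·(0.8) + (2.8)·(2.8) + (0.8)·(0.8) + (-2.2)·(-2.2)) / 4 = 18.8/4 = 4.7
  S[A,B] = ((-2.2)·(2.4) + (0.8)·(1.4) + (2.8)·(-2.6) + (0.8)·(-0.6) + (-2.2)·(-0.6)) / 4 = -10.6/4 = -2.65
  S[B,B] = ((2.4)·(2.4) + (1.4)·(1.4) + (-2.6)·(-2.6) + (-0.6)·(-0.6) + (-0.6)·(-0.6)) / 4 = 15.2/4 = 3.8
  S = [[4.7, -2.65],
 [-2.65, 3.8]].

Step 3 — invert S. det(S) = 4.7·3.8 - (-2.65)² = 10.8375.
  S^{-1} = (1/det) · [[d, -b], [-b, a]] = [[0.3506, 0.2445],
 [0.2445, 0.4337]].

Step 4 — quadratic form (x̄ - mu_0)^T · S^{-1} · (x̄ - mu_0):
  S^{-1} · (x̄ - mu_0) = (-0.4521, 0.6321),
  (x̄ - mu_0)^T · [...] = (-3.8)·(-0.4521) + (3.6)·(0.6321) = 3.9935.

Step 5 — scale by n: T² = 5 · 3.9935 = 19.9677.

T² ≈ 19.9677


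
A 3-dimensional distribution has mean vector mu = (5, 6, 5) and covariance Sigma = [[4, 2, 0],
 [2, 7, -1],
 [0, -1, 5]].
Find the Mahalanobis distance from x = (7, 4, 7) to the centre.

Step 1 — centre the observation: (x - mu) = (2, -2, 2).

Step 2 — invert Sigma (cofactor / det for 3×3, or solve directly):
  Sigma^{-1} = [[0.2931, -0.0862, -0.0172],
 [-0.0862, 0.1724, 0.0345],
 [-0.0172, 0.0345, 0.2069]].

Step 3 — form the quadratic (x - mu)^T · Sigma^{-1} · (x - mu):
  Sigma^{-1} · (x - mu) = (0.7241, -0.4483, 0.3103).
  (x - mu)^T · [Sigma^{-1} · (x - mu)] = (2)·(0.7241) + (-2)·(-0.4483) + (2)·(0.3103) = 2.9655.

Step 4 — take square root: d = √(2.9655) ≈ 1.7221.

d(x, mu) = √(2.9655) ≈ 1.7221


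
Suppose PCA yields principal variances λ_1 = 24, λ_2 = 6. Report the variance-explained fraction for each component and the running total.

Step 1 — total variance = trace(Sigma) = Σ λ_i = 24 + 6 = 30.

Step 2 — fraction explained by component i = λ_i / Σ λ:
  PC1: 24/30 = 0.8
  PC2: 6/30 = 0.2

Step 3 — cumulative fraction after k components = (λ_1 + ... + λ_k) / Σ λ:
  k = 1: 24/30 = 0.8
  k = 2: (24 + 6)/30 = 30/30 = 1

Summary (fraction, with percent):

explained: PC1 0.8 (80%), PC2 0.2 (20%);  cumulative: 0.8, 1


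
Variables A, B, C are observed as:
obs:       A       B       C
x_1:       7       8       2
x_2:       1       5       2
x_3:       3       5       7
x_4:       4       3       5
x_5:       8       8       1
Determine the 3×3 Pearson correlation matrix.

Step 1 — column means:
  mean(A) = (7 + 1 + 3 + 4 + 8) / 5 = 23/5 = 4.6
  mean(B) = (8 + 5 + 5 + 3 + 8) / 5 = 29/5 = 5.8
  mean(C) = (2 + 2 + 7 + 5 + 1) / 5 = 17/5 = 3.4

Step 2 — sample variances and covariances s[i,j] = (1/(n-1)) · Σ_k (x_{k,i} - mean_i) · (x_{k,j} - mean_j), with n-1 = 4:
  s[A,A] = ((2.4)·(2.4) + (-3.6)·(-3.6) + (-1.6)·(-1.6) + (-0.6)·(-0.6) + (3.4)·(3.4)) / 4 = 33.2/4 = 8.3
  s[A,B] = ((2.4)·(2.2) + (-3.6)·(-0.8) + (-1.6)·(-0.8) + (-0.6)·(-2.8) + (3.4)·(2.2)) / 4 = 18.6/4 = 4.65
  s[A,C] = ((2.4)·(-1.4) + (-3.6)·(-1.4) + (-1.6)·(3.6) + (-0.6)·(1.6) + (3.4)·(-2.4)) / 4 = -13.2/4 = -3.3
  s[B,B] = ((2.2)·(2.2) + (-0.8)·(-0.8) + (-0.8)·(-0.8) + (-2.8)·(-2.8) + (2.2)·(2.2)) / 4 = 18.8/4 = 4.7
  s[B,C] = ((2.2)·(-1.4) + (-0.8)·(-1.4) + (-0.8)·(3.6) + (-2.8)·(1.6) + (2.2)·(-2.4)) / 4 = -14.6/4 = -3.65
  s[C,C] = ((-1.4)·(-1.4) + (-1.4)·(-1.4) + (3.6)·(3.6) + (1.6)·(1.6) + (-2.4)·(-2.4)) / 4 = 25.2/4 = 6.3
  Sample standard deviations s_i = √(s[i,i]):
  s(A) = √(8.3) = 2.881
  s(B) = √(4.7) = 2.1679
  s(C) = √(6.3) = 2.51

Step 3 — r_{ij} = s_{ij} / (s_i · s_j):
  r[A,A] = 1 (diagonal).
  r[A,B] = 4.65 / (2.881 · 2.1679) = 4.65 / 6.2458 = 0.7445
  r[A,C] = -3.3 / (2.881 · 2.51) = -3.3 / 7.2312 = -0.4564
  r[B,B] = 1 (diagonal).
  r[B,C] = -3.65 / (2.1679 · 2.51) = -3.65 / 5.4415 = -0.6708
  r[C,C] = 1 (diagonal).

R is symmetric with unit diagonal. Assembling:

R = [[1, 0.7445, -0.4564],
 [0.7445, 1, -0.6708],
 [-0.4564, -0.6708, 1]]


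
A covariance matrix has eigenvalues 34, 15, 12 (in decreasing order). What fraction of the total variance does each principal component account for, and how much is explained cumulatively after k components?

Step 1 — total variance = trace(Sigma) = Σ λ_i = 34 + 15 + 12 = 61.

Step 2 — fraction explained by component i = λ_i / Σ λ:
  PC1: 34/61 = 0.5574
  PC2: 15/61 = 0.2459
  PC3: 12/61 = 0.1967

Step 3 — cumulative fraction after k components = (λ_1 + ... + λ_k) / Σ λ:
  k = 1: 34/61 = 0.5574
  k = 2: (34 + 15)/61 = 49/61 = 0.8033
  k = 3: (34 + 15 + 12)/61 = 61/61 = 1

Summary (fraction, with percent):

explained: PC1 0.5574 (55.74%), PC2 0.2459 (24.59%), PC3 0.1967 (19.67%);  cumulative: 0.5574, 0.8033, 1


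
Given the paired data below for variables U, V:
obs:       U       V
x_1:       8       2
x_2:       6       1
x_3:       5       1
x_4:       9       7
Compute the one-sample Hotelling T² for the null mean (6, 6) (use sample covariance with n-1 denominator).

Step 1 — sample mean vector:
  mean(U) = (8 + 6 + 5 + 9) / 4 = 28/4 = 7
  mean(V) = (2 + 1 + 1 + 7) / 4 = 11/4 = 2.75
  x̄ = (7, 2.75),  deviation x̄ - mu_0 = (7, 2.75) - (6, 6) = (1, -3.25).

Step 2 — sample covariance matrix, S[i,j] = (1/(n-1)) · Σ_k (x_{k,i} - mean_i) · (x_{k,j} - mean_j), divisor n-1 = 3:
  S[U,U] = ((1)·(1) + (-1)·(-1) + (-2)·(-2) + (2)·(2)) / 3 = 10/3 = 3.3333
  S[U,V] = ((1)·(-0.75) + (-1)·(-1.75) + (-2)·(-1.75) + (2)·(4.25)) / 3 = 13/3 = 4.3333
  S[V,V] = ((-0.75)·(-0.75) + (-1.75)·(-1.75) + (-1.75)·(-1.75) + (4.25)·(4.25)) / 3 = 24.75/3 = 8.25
  S = [[3.3333, 4.3333],
 [4.3333, 8.25]].

Step 3 — invert S. det(S) = 3.3333·8.25 - (4.3333)² = 8.7222.
  S^{-1} = (1/det) · [[d, -b], [-b, a]] = [[0.9459, -0.4968],
 [-0.4968, 0.3822]].

Step 4 — quadratic form (x̄ - mu_0)^T · S^{-1} · (x̄ - mu_0):
  S^{-1} · (x̄ - mu_0) = (2.5605, -1.7389),
  (x̄ - mu_0)^T · [...] = (1)·(2.5605) + (-3.25)·(-1.7389) = 8.2118.

Step 5 — scale by n: T² = 4 · 8.2118 = 32.8471.

T² ≈ 32.8471


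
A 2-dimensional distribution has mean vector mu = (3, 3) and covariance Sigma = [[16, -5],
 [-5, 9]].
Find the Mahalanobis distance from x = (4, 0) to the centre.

Step 1 — centre the observation: (x - mu) = (1, -3).

Step 2 — invert Sigma. det(Sigma) = 16·9 - (-5)² = 119.
  Sigma^{-1} = (1/det) · [[d, -b], [-b, a]] = [[0.0756, 0.042],
 [0.042, 0.1345]].

Step 3 — form the quadratic (x - mu)^T · Sigma^{-1} · (x - mu):
  Sigma^{-1} · (x - mu) = (-0.0504, -0.3613).
  (x - mu)^T · [Sigma^{-1} · (x - mu)] = (1)·(-0.0504) + (-3)·(-0.3613) = 1.0336.

Step 4 — take square root: d = √(1.0336) ≈ 1.0167.

d(x, mu) = √(1.0336) ≈ 1.0167


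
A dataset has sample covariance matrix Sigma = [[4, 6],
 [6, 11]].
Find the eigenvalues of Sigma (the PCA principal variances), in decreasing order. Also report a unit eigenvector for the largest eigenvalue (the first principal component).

Step 1 — characteristic polynomial of 2×2 Sigma:
  det(Sigma - λI) = λ² - trace · λ + det = 0.
  trace = 4 + 11 = 15, det = 4·11 - (6)² = 8.
Step 2 — discriminant:
  Δ = trace² - 4·det = 225 - 32 = 193.
Step 3 — eigenvalues:
  λ = (trace ± √Δ)/2 = (15 ± 13.8924)/2,
  λ_1 = 14.4462,  λ_2 = 0.5538.

Step 4 — unit eigenvector for λ_1: solve (Sigma - λ_1 I)v = 0. First row:
  (4 - 14.4462)·v_x + (6)·v_y = 0, i.e. (-10.4462)·v_x + (6)·v_y = 0,
  so v ∝ (b, λ_1 - a) = (6, 10.4462) = u.
  ||u|| = √((6)² + (10.4462)²) = √(145.1236) ≈ 12.0467,
  v_1 = u/||u|| ≈ (0.4981, 0.8671) (||v_1|| = 1).

λ_1 = 14.4462,  λ_2 = 0.5538;  v_1 ≈ (0.4981, 0.8671)


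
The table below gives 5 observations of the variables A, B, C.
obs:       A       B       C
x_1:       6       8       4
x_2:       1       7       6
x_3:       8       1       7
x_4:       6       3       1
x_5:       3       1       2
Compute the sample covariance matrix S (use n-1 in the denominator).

Step 1 — column means:
  mean(A) = (6 + 1 + 8 + 6 + 3) / 5 = 24/5 = 4.8
  mean(B) = (8 + 7 + 1 + 3 + 1) / 5 = 20/5 = 4
  mean(C) = (4 + 6 + 7 + 1 + 2) / 5 = 20/5 = 4

Step 2 — sample covariance S[i,j] = (1/(n-1)) · Σ_k (x_{k,i} - mean_i) · (x_{k,j} - mean_j), with n-1 = 4.
  S[A,A] = ((1.2)·(1.2) + (-3.8)·(-3.8) + (3.2)·(3.2) + (1.2)·(1.2) + (-1.8)·(-1.8)) / 4 = 30.8/4 = 7.7
  S[A,B] = ((1.2)·(4) + (-3.8)·(3) + (3.2)·(-3) + (1.2)·(-1) + (-1.8)·(-3)) / 4 = -12/4 = -3
  S[A,C] = ((1.2)·(0) + (-3.8)·(2) + (3.2)·(3) + (1.2)·(-3) + (-1.8)·(-2)) / 4 = 2/4 = 0.5
  S[B,B] = ((4)·(4) + (3)·(3) + (-3)·(-3) + (-1)·(-1) + (-3)·(-3)) / 4 = 44/4 = 11
  S[B,C] = ((4)·(0) + (3)·(2) + (-3)·(3) + (-1)·(-3) + (-3)·(-2)) / 4 = 6/4 = 1.5
  S[C,C] = ((0)·(0) + (2)·(2) + (3)·(3) + (-3)·(-3) + (-2)·(-2)) / 4 = 26/4 = 6.5

S is symmetric (S[j,i] = S[i,j]). Assembling:

S = [[7.7, -3, 0.5],
 [-3, 11, 1.5],
 [0.5, 1.5, 6.5]]


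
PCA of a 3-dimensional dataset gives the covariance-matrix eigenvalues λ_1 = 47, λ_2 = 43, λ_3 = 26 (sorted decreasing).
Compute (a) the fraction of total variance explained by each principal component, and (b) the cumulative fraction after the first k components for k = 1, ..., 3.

Step 1 — total variance = trace(Sigma) = Σ λ_i = 47 + 43 + 26 = 116.

Step 2 — fraction explained by component i = λ_i / Σ λ:
  PC1: 47/116 = 0.4052
  PC2: 43/116 = 0.3707
  PC3: 26/116 = 0.2241

Step 3 — cumulative fraction after k components = (λ_1 + ... + λ_k) / Σ λ:
  k = 1: 47/116 = 0.4052
  k = 2: (47 + 43)/116 = 90/116 = 0.7759
  k = 3: (47 + 43 + 26)/116 = 116/116 = 1

Summary (fraction, with percent):

explained: PC1 0.4052 (40.52%), PC2 0.3707 (37.07%), PC3 0.2241 (22.41%);  cumulative: 0.4052, 0.7759, 1


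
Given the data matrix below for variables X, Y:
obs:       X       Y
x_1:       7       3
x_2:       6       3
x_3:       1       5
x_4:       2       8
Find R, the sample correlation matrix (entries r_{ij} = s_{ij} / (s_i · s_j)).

Step 1 — column means:
  mean(X) = (7 + 6 + 1 + 2) / 4 = 16/4 = 4
  mean(Y) = (3 + 3 + 5 + 8) / 4 = 19/4 = 4.75

Step 2 — sample variances and covariances s[i,j] = (1/(n-1)) · Σ_k (x_{k,i} - mean_i) · (x_{k,j} - mean_j), with n-1 = 3:
  s[X,X] = ((3)·(3) + (2)·(2) + (-3)·(-3) + (-2)·(-2)) / 3 = 26/3 = 8.6667
  s[X,Y] = ((3)·(-1.75) + (2)·(-1.75) + (-3)·(0.25) + (-2)·(3.25)) / 3 = -16/3 = -5.3333
  s[Y,Y] = ((-1.75)·(-1.75) + (-1.75)·(-1.75) + (0.25)·(0.25) + (3.25)·(3.25)) / 3 = 16.75/3 = 5.5833
  Sample standard deviations s_i = √(s[i,i]):
  s(X) = √(8.6667) = 2.9439
  s(Y) = √(5.5833) = 2.3629

Step 3 — r_{ij} = s_{ij} / (s_i · s_j):
  r[X,X] = 1 (diagonal).
  r[X,Y] = -5.3333 / (2.9439 · 2.3629) = -5.3333 / 6.9562 = -0.7667
  r[Y,Y] = 1 (diagonal).

R is symmetric with unit diagonal. Assembling:

R = [[1, -0.7667],
 [-0.7667, 1]]


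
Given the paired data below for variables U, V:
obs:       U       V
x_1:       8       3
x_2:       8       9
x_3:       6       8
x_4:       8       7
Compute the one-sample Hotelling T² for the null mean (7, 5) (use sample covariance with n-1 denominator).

Step 1 — sample mean vector:
  mean(U) = (8 + 8 + 6 + 8) / 4 = 30/4 = 7.5
  mean(V) = (3 + 9 + 8 + 7) / 4 = 27/4 = 6.75
  x̄ = (7.5, 6.75),  deviation x̄ - mu_0 = (7.5, 6.75) - (7, 5) = (0.5, 1.75).

Step 2 — sample covariance matrix, S[i,j] = (1/(n-1)) · Σ_k (x_{k,i} - mean_i) · (x_{k,j} - mean_j), divisor n-1 = 3:
  S[U,U] = ((0.5)·(0.5) + (0.5)·(0.5) + (-1.5)·(-1.5) + (0.5)·(0.5)) / 3 = 3/3 = 1
  S[U,V] = ((0.5)·(-3.75) + (0.5)·(2.25) + (-1.5)·(1.25) + (0.5)·(0.25)) / 3 = -2.5/3 = -0.8333
  S[V,V] = ((-3.75)·(-3.75) + (2.25)·(2.25) + (1.25)·(1.25) + (0.25)·(0.25)) / 3 = 20.75/3 = 6.9167
  S = [[1, -0.8333],
 [-0.8333, 6.9167]].

Step 3 — invert S. det(S) = 1·6.9167 - (-0.8333)² = 6.2222.
  S^{-1} = (1/det) · [[d, -b], [-b, a]] = [[1.1116, 0.1339],
 [0.1339, 0.1607]].

Step 4 — quadratic form (x̄ - mu_0)^T · S^{-1} · (x̄ - mu_0):
  S^{-1} · (x̄ - mu_0) = (0.7902, 0.3482),
  (x̄ - mu_0)^T · [...] = (0.5)·(0.7902) + (1.75)·(0.3482) = 1.0045.

Step 5 — scale by n: T² = 4 · 1.0045 = 4.0179.

T² ≈ 4.0179


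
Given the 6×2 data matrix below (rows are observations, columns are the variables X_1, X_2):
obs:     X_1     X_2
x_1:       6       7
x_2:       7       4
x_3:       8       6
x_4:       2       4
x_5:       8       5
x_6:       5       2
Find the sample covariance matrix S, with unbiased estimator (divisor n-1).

Step 1 — column means:
  mean(X_1) = (6 + 7 + 8 + 2 + 8 + 5) / 6 = 36/6 = 6
  mean(X_2) = (7 + 4 + 6 + 4 + 5 + 2) / 6 = 28/6 = 4.6667

Step 2 — sample covariance S[i,j] = (1/(n-1)) · Σ_k (x_{k,i} - mean_i) · (x_{k,j} - mean_j), with n-1 = 5.
  S[X_1,X_1] = ((0)·(0) + (1)·(1) + (2)·(2) + (-4)·(-4) + (2)·(2) + (-1)·(-1)) / 5 = 26/5 = 5.2
  S[X_1,X_2] = ((0)·(2.3333) + (1)·(-0.6667) + (2)·(1.3333) + (-4)·(-0.6667) + (2)·(0.3333) + (-1)·(-2.6667)) / 5 = 8/5 = 1.6
  S[X_2,X_2] = ((2.3333)·(2.3333) + (-0.6667)·(-0.6667) + (1.3333)·(1.3333) + (-0.6667)·(-0.6667) + (0.3333)·(0.3333) + (-2.6667)·(-2.6667)) / 5 = 15.3333/5 = 3.0667

S is symmetric (S[j,i] = S[i,j]). Assembling:

S = [[5.2, 1.6],
 [1.6, 3.0667]]


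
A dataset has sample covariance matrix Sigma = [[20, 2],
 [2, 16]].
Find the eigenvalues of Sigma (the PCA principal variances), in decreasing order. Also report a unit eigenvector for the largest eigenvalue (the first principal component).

Step 1 — characteristic polynomial of 2×2 Sigma:
  det(Sigma - λI) = λ² - trace · λ + det = 0.
  trace = 20 + 16 = 36, det = 20·16 - (2)² = 316.
Step 2 — discriminant:
  Δ = trace² - 4·det = 1296 - 1264 = 32.
Step 3 — eigenvalues:
  λ = (trace ± √Δ)/2 = (36 ± 5.6569)/2,
  λ_1 = 20.8284,  λ_2 = 15.1716.

Step 4 — unit eigenvector for λ_1: solve (Sigma - λ_1 I)v = 0. First row:
  (20 - 20.8284)·v_x + (2)·v_y = 0, i.e. (-0.8284)·v_x + (2)·v_y = 0,
  so v ∝ (b, λ_1 - a) = (2, 0.8284) = u.
  ||u|| = √((2)² + (0.8284)²) = √(4.6863) ≈ 2.1648,
  v_1 = u/||u|| ≈ (0.9239, 0.3827) (||v_1|| = 1).

λ_1 = 20.8284,  λ_2 = 15.1716;  v_1 ≈ (0.9239, 0.3827)


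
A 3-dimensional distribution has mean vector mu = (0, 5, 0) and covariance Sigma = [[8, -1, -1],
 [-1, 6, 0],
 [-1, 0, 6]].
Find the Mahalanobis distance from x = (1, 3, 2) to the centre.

Step 1 — centre the observation: (x - mu) = (1, -2, 2).

Step 2 — invert Sigma (cofactor / det for 3×3, or solve directly):
  Sigma^{-1} = [[0.1304, 0.0217, 0.0217],
 [0.0217, 0.1703, 0.0036],
 [0.0217, 0.0036, 0.1703]].

Step 3 — form the quadratic (x - mu)^T · Sigma^{-1} · (x - mu):
  Sigma^{-1} · (x - mu) = (0.1304, -0.3116, 0.3551).
  (x - mu)^T · [Sigma^{-1} · (x - mu)] = (1)·(0.1304) + (-2)·(-0.3116) + (2)·(0.3551) = 1.4638.

Step 4 — take square root: d = √(1.4638) ≈ 1.2099.

d(x, mu) = √(1.4638) ≈ 1.2099


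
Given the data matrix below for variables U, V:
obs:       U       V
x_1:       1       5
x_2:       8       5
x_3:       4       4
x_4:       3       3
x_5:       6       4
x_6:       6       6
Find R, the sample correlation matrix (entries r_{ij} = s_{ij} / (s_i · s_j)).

Step 1 — column means:
  mean(U) = (1 + 8 + 4 + 3 + 6 + 6) / 6 = 28/6 = 4.6667
  mean(V) = (5 + 5 + 4 + 3 + 4 + 6) / 6 = 27/6 = 4.5

Step 2 — sample variances and covariances s[i,j] = (1/(n-1)) · Σ_k (x_{k,i} - mean_i) · (x_{k,j} - mean_j), with n-1 = 5:
  s[U,U] = ((-3.6667)·(-3.6667) + (3.3333)·(3.3333) + (-0.6667)·(-0.6667) + (-1.6667)·(-1.6667) + (1.3333)·(1.3333) + (1.3333)·(1.3333)) / 5 = 31.3333/5 = 6.2667
  s[U,V] = ((-3.6667)·(0.5) + (3.3333)·(0.5) + (-0.6667)·(-0.5) + (-1.6667)·(-1.5) + (1.3333)·(-0.5) + (1.3333)·(1.5)) / 5 = 4/5 = 0.8
  s[V,V] = ((0.5)·(0.5) + (0.5)·(0.5) + (-0.5)·(-0.5) + (-1.5)·(-1.5) + (-0.5)·(-0.5) + (1.5)·(1.5)) / 5 = 5.5/5 = 1.1
  Sample standard deviations s_i = √(s[i,i]):
  s(U) = √(6.2667) = 2.5033
  s(V) = √(1.1) = 1.0488

Step 3 — r_{ij} = s_{ij} / (s_i · s_j):
  r[U,U] = 1 (diagonal).
  r[U,V] = 0.8 / (2.5033 · 1.0488) = 0.8 / 2.6255 = 0.3047
  r[V,V] = 1 (diagonal).

R is symmetric with unit diagonal. Assembling:

R = [[1, 0.3047],
 [0.3047, 1]]


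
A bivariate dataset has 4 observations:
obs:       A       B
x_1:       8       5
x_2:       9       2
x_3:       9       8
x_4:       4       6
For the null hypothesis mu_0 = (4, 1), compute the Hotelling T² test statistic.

Step 1 — sample mean vector:
  mean(A) = (8 + 9 + 9 + 4) / 4 = 30/4 = 7.5
  mean(B) = (5 + 2 + 8 + 6) / 4 = 21/4 = 5.25
  x̄ = (7.5, 5.25),  deviation x̄ - mu_0 = (7.5, 5.25) - (4, 1) = (3.5, 4.25).

Step 2 — sample covariance matrix, S[i,j] = (1/(n-1)) · Σ_k (x_{k,i} - mean_i) · (x_{k,j} - mean_j), divisor n-1 = 3:
  S[A,A] = ((0.5)·(0.5) + (1.5)·(1.5) + (1.5)·(1.5) + (-3.5)·(-3.5)) / 3 = 17/3 = 5.6667
  S[A,B] = ((0.5)·(-0.25) + (1.5)·(-3.25) + (1.5)·(2.75) + (-3.5)·(0.75)) / 3 = -3.5/3 = -1.1667
  S[B,B] = ((-0.25)·(-0.25) + (-3.25)·(-3.25) + (2.75)·(2.75) + (0.75)·(0.75)) / 3 = 18.75/3 = 6.25
  S = [[5.6667, -1.1667],
 [-1.1667, 6.25]].

Step 3 — invert S. det(S) = 5.6667·6.25 - (-1.1667)² = 34.0556.
  S^{-1} = (1/det) · [[d, -b], [-b, a]] = [[0.1835, 0.0343],
 [0.0343, 0.1664]].

Step 4 — quadratic form (x̄ - mu_0)^T · S^{-1} · (x̄ - mu_0):
  S^{-1} · (x̄ - mu_0) = (0.7879, 0.8271),
  (x̄ - mu_0)^T · [...] = (3.5)·(0.7879) + (4.25)·(0.8271) = 6.2728.

Step 5 — scale by n: T² = 4 · 6.2728 = 25.0914.

T² ≈ 25.0914


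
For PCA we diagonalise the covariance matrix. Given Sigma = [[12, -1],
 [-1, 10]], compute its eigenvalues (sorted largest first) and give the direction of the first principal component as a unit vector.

Step 1 — characteristic polynomial of 2×2 Sigma:
  det(Sigma - λI) = λ² - trace · λ + det = 0.
  trace = 12 + 10 = 22, det = 12·10 - (-1)² = 119.
Step 2 — discriminant:
  Δ = trace² - 4·det = 484 - 476 = 8.
Step 3 — eigenvalues:
  λ = (trace ± √Δ)/2 = (22 ± 2.8284)/2,
  λ_1 = 12.4142,  λ_2 = 9.5858.

Step 4 — unit eigenvector for λ_1: solve (Sigma - λ_1 I)v = 0. First row:
  (12 - 12.4142)·v_x + (-1)·v_y = 0, i.e. (-0.4142)·v_x + (-1)·v_y = 0,
  so v ∝ (b, λ_1 - a) = (-1, 0.4142); multiply by -1 so the first entry is positive: u = (1, -0.4142).
  ||u|| = √((1)² + (-0.4142)²) = √(1.1716) ≈ 1.0824,
  v_1 = u/||u|| ≈ (0.9239, -0.3827) (||v_1|| = 1).

λ_1 = 12.4142,  λ_2 = 9.5858;  v_1 ≈ (0.9239, -0.3827)


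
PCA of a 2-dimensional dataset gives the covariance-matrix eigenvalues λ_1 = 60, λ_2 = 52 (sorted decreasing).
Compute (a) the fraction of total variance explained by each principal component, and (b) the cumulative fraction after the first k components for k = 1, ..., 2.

Step 1 — total variance = trace(Sigma) = Σ λ_i = 60 + 52 = 112.

Step 2 — fraction explained by component i = λ_i / Σ λ:
  PC1: 60/112 = 0.5357
  PC2: 52/112 = 0.4643

Step 3 — cumulative fraction after k components = (λ_1 + ... + λ_k) / Σ λ:
  k = 1: 60/112 = 0.5357
  k = 2: (60 + 52)/112 = 112/112 = 1

Summary (fraction, with percent):

explained: PC1 0.5357 (53.57%), PC2 0.4643 (46.43%);  cumulative: 0.5357, 1
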